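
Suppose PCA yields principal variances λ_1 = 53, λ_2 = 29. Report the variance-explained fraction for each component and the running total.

Step 1 — total variance = trace(Sigma) = Σ λ_i = 53 + 29 = 82.

Step 2 — fraction explained by component i = λ_i / Σ λ:
  PC1: 53/82 = 0.6463
  PC2: 29/82 = 0.3537

Step 3 — cumulative fraction after k components = (λ_1 + ... + λ_k) / Σ λ:
  k = 1: 53/82 = 0.6463
  k = 2: (53 + 29)/82 = 82/82 = 1

Summary (fraction, with percent):

explained: PC1 0.6463 (64.63%), PC2 0.3537 (35.37%);  cumulative: 0.6463, 1


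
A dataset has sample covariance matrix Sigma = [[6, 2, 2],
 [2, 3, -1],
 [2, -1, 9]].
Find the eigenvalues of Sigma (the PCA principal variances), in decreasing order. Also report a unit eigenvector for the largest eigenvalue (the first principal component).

Step 1 — characteristic polynomial p(λ) = det(λI - Sigma) = λ³ - tr·λ² + c_1·λ - det, where tr = trace, c_1 = sum of the principal 2×2 minors, det = det(Sigma):
  tr = 6 + 3 + 9 = 18,
  c_1 = (6·3 - (2)²) + (6·9 - (2)²) + (3·9 - (-1)²) = 14 + 50 + 26 = 90,
  det = 6·(3·9 - (-1)²) - (2)·((2)·9 - (-1)·(2)) + (2)·((2)·(-1) - 3·(2)) = 6·(26) - (2)·(20) + (2)·(-8) = 100.
  So p(λ) = λ³ - 18λ² + 90λ - 100.
Step 2 — look for an integer root (rational root theorem: any rational root is an integer divisor of 100). Testing λ = 10:
  p(10) = 1000 - 1800 + 900 - 100 = 0  ✓
  Dividing out (λ - 10): p(λ) = (λ - 10)(λ² - 8λ + 10).
Step 3 — remaining eigenvalues from the quadratic λ² - 8λ + 10 = 0:
  Δ = 8² - 4·10 = 64 - 40 = 24,  λ = (8 ± √24)/2 = (8 ± 4.899)/2 ≈ 6.4495 or 1.5505.
  Sorted: λ_1 = 10,  λ_2 = 6.4495,  λ_3 = 1.5505  (check: sum = 18 = tr ✓).

Step 4 — unit eigenvector for λ_1 = 10: v spans the null space of (Sigma - λ_1 I), whose rows are
  r_1 = (-4, 2, 2),  r_2 = (2, -7, -1),  r_3 = (2, -1, -1).
  v is orthogonal to every row, so take v ∝ r_1 × r_2 = ((2)·(-1) - (2)·(-7), (2)·(2) - (-4)·(-1), (-4)·(-7) - (2)·(2)) = (12, 0, 24).
  Rescale (divide by 12): u = (1, 0, 2).
  ||u|| = √((1)² + (0)² + (2)²) = √(5) ≈ 2.2361,  v_1 = u/||u|| ≈ (0.4472, 0, 0.8944) (||v_1|| = 1).

λ_1 = 10,  λ_2 = 6.4495,  λ_3 = 1.5505;  v_1 ≈ (0.4472, 0, 0.8944)


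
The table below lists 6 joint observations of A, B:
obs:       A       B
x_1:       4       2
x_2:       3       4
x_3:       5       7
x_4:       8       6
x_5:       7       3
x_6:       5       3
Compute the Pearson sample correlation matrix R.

Step 1 — column means:
  mean(A) = (4 + 3 + 5 + 8 + 7 + 5) / 6 = 32/6 = 5.3333
  mean(B) = (2 + 4 + 7 + 6 + 3 + 3) / 6 = 25/6 = 4.1667

Step 2 — sample variances and covariances s[i,j] = (1/(n-1)) · Σ_k (x_{k,i} - mean_i) · (x_{k,j} - mean_j), with n-1 = 5:
  s[A,A] = ((-1.3333)·(-1.3333) + (-2.3333)·(-2.3333) + (-0.3333)·(-0.3333) + (2.6667)·(2.6667) + (1.6667)·(1.6667) + (-0.3333)·(-0.3333)) / 5 = 17.3333/5 = 3.4667
  s[A,B] = ((-1.3333)·(-2.1667) + (-2.3333)·(-0.1667) + (-0.3333)·(2.8333) + (2.6667)·(1.8333) + (1.6667)·(-1.1667) + (-0.3333)·(-1.1667)) / 5 = 5.6667/5 = 1.1333
  s[B,B] = ((-2.1667)·(-2.1667) + (-0.1667)·(-0.1667) + (2.8333)·(2.8333) + (1.8333)·(1.8333) + (-1.1667)·(-1.1667) + (-1.1667)·(-1.1667)) / 5 = 18.8333/5 = 3.7667
  Sample standard deviations s_i = √(s[i,i]):
  s(A) = √(3.4667) = 1.8619
  s(B) = √(3.7667) = 1.9408

Step 3 — r_{ij} = s_{ij} / (s_i · s_j):
  r[A,A] = 1 (diagonal).
  r[A,B] = 1.1333 / (1.8619 · 1.9408) = 1.1333 / 3.6136 = 0.3136
  r[B,B] = 1 (diagonal).

R is symmetric with unit diagonal. Assembling:

R = [[1, 0.3136],
 [0.3136, 1]]


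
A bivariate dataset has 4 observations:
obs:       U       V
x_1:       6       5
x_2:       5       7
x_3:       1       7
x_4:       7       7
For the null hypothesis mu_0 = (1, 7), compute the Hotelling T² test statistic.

Step 1 — sample mean vector:
  mean(U) = (6 + 5 + 1 + 7) / 4 = 19/4 = 4.75
  mean(V) = (5 + 7 + 7 + 7) / 4 = 26/4 = 6.5
  x̄ = (4.75, 6.5),  deviation x̄ - mu_0 = (4.75, 6.5) - (1, 7) = (3.75, -0.5).

Step 2 — sample covariance matrix, S[i,j] = (1/(n-1)) · Σ_k (x_{k,i} - mean_i) · (x_{k,j} - mean_j), divisor n-1 = 3:
  S[U,U] = ((1.25)·(1.25) + (0.25)·(0.25) + (-3.75)·(-3.75) + (2.25)·(2.25)) / 3 = 20.75/3 = 6.9167
  S[U,V] = ((1.25)·(-1.5) + (0.25)·(0.5) + (-3.75)·(0.5) + (2.25)·(0.5)) / 3 = -2.5/3 = -0.8333
  S[V,V] = ((-1.5)·(-1.5) + (0.5)·(0.5) + (0.5)·(0.5) + (0.5)·(0.5)) / 3 = 3/3 = 1
  S = [[6.9167, -0.8333],
 [-0.8333, 1]].

Step 3 — invert S. det(S) = 6.9167·1 - (-0.8333)² = 6.2222.
  S^{-1} = (1/det) · [[d, -b], [-b, a]] = [[0.1607, 0.1339],
 [0.1339, 1.1116]].

Step 4 — quadratic form (x̄ - mu_0)^T · S^{-1} · (x̄ - mu_0):
  S^{-1} · (x̄ - mu_0) = (0.5357, -0.0536),
  (x̄ - mu_0)^T · [...] = (3.75)·(0.5357) + (-0.5)·(-0.0536) = 2.0357.

Step 5 — scale by n: T² = 4 · 2.0357 = 8.1429.

T² ≈ 8.1429


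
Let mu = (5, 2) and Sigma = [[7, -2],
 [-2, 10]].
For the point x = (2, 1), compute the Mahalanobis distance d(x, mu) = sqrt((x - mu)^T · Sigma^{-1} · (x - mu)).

Step 1 — centre the observation: (x - mu) = (-3, -1).

Step 2 — invert Sigma. det(Sigma) = 7·10 - (-2)² = 66.
  Sigma^{-1} = (1/det) · [[d, -b], [-b, a]] = [[0.1515, 0.0303],
 [0.0303, 0.1061]].

Step 3 — form the quadratic (x - mu)^T · Sigma^{-1} · (x - mu):
  Sigma^{-1} · (x - mu) = (-0.4848, -0.197).
  (x - mu)^T · [Sigma^{-1} · (x - mu)] = (-3)·(-0.4848) + (-1)·(-0.197) = 1.6515.

Step 4 — take square root: d = √(1.6515) ≈ 1.2851.

d(x, mu) = √(1.6515) ≈ 1.2851


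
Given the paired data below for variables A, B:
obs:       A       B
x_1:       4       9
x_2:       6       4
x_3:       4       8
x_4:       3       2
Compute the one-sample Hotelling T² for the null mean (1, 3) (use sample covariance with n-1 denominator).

Step 1 — sample mean vector:
  mean(A) = (4 + 6 + 4 + 3) / 4 = 17/4 = 4.25
  mean(B) = (9 + 4 + 8 + 2) / 4 = 23/4 = 5.75
  x̄ = (4.25, 5.75),  deviation x̄ - mu_0 = (4.25, 5.75) - (1, 3) = (3.25, 2.75).

Step 2 — sample covariance matrix, S[i,j] = (1/(n-1)) · Σ_k (x_{k,i} - mean_i) · (x_{k,j} - mean_j), divisor n-1 = 3:
  S[A,A] = ((-0.25)·(-0.25) + (1.75)·(1.75) + (-0.25)·(-0.25) + (-1.25)·(-1.25)) / 3 = 4.75/3 = 1.5833
  S[A,B] = ((-0.25)·(3.25) + (1.75)·(-1.75) + (-0.25)·(2.25) + (-1.25)·(-3.75)) / 3 = 0.25/3 = 0.0833
  S[B,B] = ((3.25)·(3.25) + (-1.75)·(-1.75) + (2.25)·(2.25) + (-3.75)·(-3.75)) / 3 = 32.75/3 = 10.9167
  S = [[1.5833, 0.0833],
 [0.0833, 10.9167]].

Step 3 — invert S. det(S) = 1.5833·10.9167 - (0.0833)² = 17.2778.
  S^{-1} = (1/det) · [[d, -b], [-b, a]] = [[0.6318, -0.0048],
 [-0.0048, 0.0916]].

Step 4 — quadratic form (x̄ - mu_0)^T · S^{-1} · (x̄ - mu_0):
  S^{-1} · (x̄ - mu_0) = (2.0402, 0.2363),
  (x̄ - mu_0)^T · [...] = (3.25)·(2.0402) + (2.75)·(0.2363) = 7.2805.

Step 5 — scale by n: T² = 4 · 7.2805 = 29.1222.

T² ≈ 29.1222


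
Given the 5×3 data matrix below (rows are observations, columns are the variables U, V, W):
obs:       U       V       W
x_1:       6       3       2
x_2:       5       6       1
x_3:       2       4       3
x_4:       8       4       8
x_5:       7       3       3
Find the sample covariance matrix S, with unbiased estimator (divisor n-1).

Step 1 — column means:
  mean(U) = (6 + 5 + 2 + 8 + 7) / 5 = 28/5 = 5.6
  mean(V) = (3 + 6 + 4 + 4 + 3) / 5 = 20/5 = 4
  mean(W) = (2 + 1 + 3 + 8 + 3) / 5 = 17/5 = 3.4

Step 2 — sample covariance S[i,j] = (1/(n-1)) · Σ_k (x_{k,i} - mean_i) · (x_{k,j} - mean_j), with n-1 = 4.
  S[U,U] = ((0.4)·(0.4) + (-0.6)·(-0.6) + (-3.6)·(-3.6) + (2.4)·(2.4) + (1.4)·(1.4)) / 4 = 21.2/4 = 5.3
  S[U,V] = ((0.4)·(-1) + (-0.6)·(2) + (-3.6)·(0) + (2.4)·(0) + (1.4)·(-1)) / 4 = -3/4 = -0.75
  S[U,W] = ((0.4)·(-1.4) + (-0.6)·(-2.4) + (-3.6)·(-0.4) + (2.4)·(4.6) + (1.4)·(-0.4)) / 4 = 12.8/4 = 3.2
  S[V,V] = ((-1)·(-1) + (2)·(2) + (0)·(0) + (0)·(0) + (-1)·(-1)) / 4 = 6/4 = 1.5
  S[V,W] = ((-1)·(-1.4) + (2)·(-2.4) + (0)·(-0.4) + (0)·(4.6) + (-1)·(-0.4)) / 4 = -3/4 = -0.75
  S[W,W] = ((-1.4)·(-1.4) + (-2.4)·(-2.4) + (-0.4)·(-0.4) + (4.6)·(4.6) + (-0.4)·(-0.4)) / 4 = 29.2/4 = 7.3

S is symmetric (S[j,i] = S[i,j]). Assembling:

S = [[5.3, -0.75, 3.2],
 [-0.75, 1.5, -0.75],
 [3.2, -0.75, 7.3]]


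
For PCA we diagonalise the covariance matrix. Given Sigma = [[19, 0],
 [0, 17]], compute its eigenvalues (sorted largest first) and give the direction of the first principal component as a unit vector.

Step 1 — characteristic polynomial of 2×2 Sigma:
  det(Sigma - λI) = λ² - trace · λ + det = 0.
  trace = 19 + 17 = 36, det = 19·17 - (0)² = 323.
Step 2 — discriminant:
  Δ = trace² - 4·det = 1296 - 1292 = 4.
Step 3 — eigenvalues:
  λ = (trace ± √Δ)/2 = (36 ± 2)/2,
  λ_1 = 19,  λ_2 = 17.

Step 4 — unit eigenvector for λ_1: Sigma is diagonal, so its eigenvectors are the coordinate axes. λ_1 = 19 is the diagonal entry on the first coordinate axis, hence
  v_1 = (1, 0) (||v_1|| = 1).

λ_1 = 19,  λ_2 = 17;  v_1 ≈ (1, 0)


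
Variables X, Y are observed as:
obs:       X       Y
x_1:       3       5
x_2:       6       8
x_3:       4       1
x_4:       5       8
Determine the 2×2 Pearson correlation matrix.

Step 1 — column means:
  mean(X) = (3 + 6 + 4 + 5) / 4 = 18/4 = 4.5
  mean(Y) = (5 + 8 + 1 + 8) / 4 = 22/4 = 5.5

Step 2 — sample variances and covariances s[i,j] = (1/(n-1)) · Σ_k (x_{k,i} - mean_i) · (x_{k,j} - mean_j), with n-1 = 3:
  s[X,X] = ((-1.5)·(-1.5) + (1.5)·(1.5) + (-0.5)·(-0.5) + (0.5)·(0.5)) / 3 = 5/3 = 1.6667
  s[X,Y] = ((-1.5)·(-0.5) + (1.5)·(2.5) + (-0.5)·(-4.5) + (0.5)·(2.5)) / 3 = 8/3 = 2.6667
  s[Y,Y] = ((-0.5)·(-0.5) + (2.5)·(2.5) + (-4.5)·(-4.5) + (2.5)·(2.5)) / 3 = 33/3 = 11
  Sample standard deviations s_i = √(s[i,i]):
  s(X) = √(1.6667) = 1.291
  s(Y) = √(11) = 3.3166

Step 3 — r_{ij} = s_{ij} / (s_i · s_j):
  r[X,X] = 1 (diagonal).
  r[X,Y] = 2.6667 / (1.291 · 3.3166) = 2.6667 / 4.2817 = 0.6228
  r[Y,Y] = 1 (diagonal).

R is symmetric with unit diagonal. Assembling:

R = [[1, 0.6228],
 [0.6228, 1]]


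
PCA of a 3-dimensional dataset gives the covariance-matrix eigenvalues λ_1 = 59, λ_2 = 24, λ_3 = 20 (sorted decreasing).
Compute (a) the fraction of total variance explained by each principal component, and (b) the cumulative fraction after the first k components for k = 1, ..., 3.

Step 1 — total variance = trace(Sigma) = Σ λ_i = 59 + 24 + 20 = 103.

Step 2 — fraction explained by component i = λ_i / Σ λ:
  PC1: 59/103 = 0.5728
  PC2: 24/103 = 0.233
  PC3: 20/103 = 0.1942

Step 3 — cumulative fraction after k components = (λ_1 + ... + λ_k) / Σ λ:
  k = 1: 59/103 = 0.5728
  k = 2: (59 + 24)/103 = 83/103 = 0.8058
  k = 3: (59 + 24 + 20)/103 = 103/103 = 1

Summary (fraction, with percent):

explained: PC1 0.5728 (57.28%), PC2 0.233 (23.3%), PC3 0.1942 (19.42%);  cumulative: 0.5728, 0.8058, 1


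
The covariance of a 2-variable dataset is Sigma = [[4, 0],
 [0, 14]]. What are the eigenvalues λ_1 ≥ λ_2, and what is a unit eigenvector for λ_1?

Step 1 — characteristic polynomial of 2×2 Sigma:
  det(Sigma - λI) = λ² - trace · λ + det = 0.
  trace = 4 + 14 = 18, det = 4·14 - (0)² = 56.
Step 2 — discriminant:
  Δ = trace² - 4·det = 324 - 224 = 100.
Step 3 — eigenvalues:
  λ = (trace ± √Δ)/2 = (18 ± 10)/2,
  λ_1 = 14,  λ_2 = 4.

Step 4 — unit eigenvector for λ_1: Sigma is diagonal, so its eigenvectors are the coordinate axes. λ_1 = 14 is the diagonal entry on the second coordinate axis, hence
  v_1 = (0, 1) (||v_1|| = 1).

λ_1 = 14,  λ_2 = 4;  v_1 ≈ (0, 1)


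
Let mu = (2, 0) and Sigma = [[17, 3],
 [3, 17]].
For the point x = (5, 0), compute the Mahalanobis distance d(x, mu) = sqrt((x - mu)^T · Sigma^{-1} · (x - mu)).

Step 1 — centre the observation: (x - mu) = (3, 0).

Step 2 — invert Sigma. det(Sigma) = 17·17 - (3)² = 280.
  Sigma^{-1} = (1/det) · [[d, -b], [-b, a]] = [[0.0607, -0.0107],
 [-0.0107, 0.0607]].

Step 3 — form the quadratic (x - mu)^T · Sigma^{-1} · (x - mu):
  Sigma^{-1} · (x - mu) = (0.1821, -0.0321).
  (x - mu)^T · [Sigma^{-1} · (x - mu)] = (3)·(0.1821) + (0)·(-0.0321) = 0.5464.

Step 4 — take square root: d = √(0.5464) ≈ 0.7392.

d(x, mu) = √(0.5464) ≈ 0.7392


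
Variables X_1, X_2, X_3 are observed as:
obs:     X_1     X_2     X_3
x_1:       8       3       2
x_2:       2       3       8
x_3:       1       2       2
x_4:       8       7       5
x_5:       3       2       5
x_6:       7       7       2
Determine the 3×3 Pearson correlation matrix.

Step 1 — column means:
  mean(X_1) = (8 + 2 + 1 + 8 + 3 + 7) / 6 = 29/6 = 4.8333
  mean(X_2) = (3 + 3 + 2 + 7 + 2 + 7) / 6 = 24/6 = 4
  mean(X_3) = (2 + 8 + 2 + 5 + 5 + 2) / 6 = 24/6 = 4

Step 2 — sample variances and covariances s[i,j] = (1/(n-1)) · Σ_k (x_{k,i} - mean_i) · (x_{k,j} - mean_j), with n-1 = 5:
  s[X_1,X_1] = ((3.1667)·(3.1667) + (-2.8333)·(-2.8333) + (-3.8333)·(-3.8333) + (3.1667)·(3.1667) + (-1.8333)·(-1.8333) + (2.1667)·(2.1667)) / 5 = 50.8333/5 = 10.1667
  s[X_1,X_2] = ((3.1667)·(-1) + (-2.8333)·(-1) + (-3.8333)·(-2) + (3.1667)·(3) + (-1.8333)·(-2) + (2.1667)·(3)) / 5 = 27/5 = 5.4
  s[X_1,X_3] = ((3.1667)·(-2) + (-2.8333)·(4) + (-3.8333)·(-2) + (3.1667)·(1) + (-1.8333)·(1) + (2.1667)·(-2)) / 5 = -13/5 = -2.6
  s[X_2,X_2] = ((-1)·(-1) + (-1)·(-1) + (-2)·(-2) + (3)·(3) + (-2)·(-2) + (3)·(3)) / 5 = 28/5 = 5.6
  s[X_2,X_3] = ((-1)·(-2) + (-1)·(4) + (-2)·(-2) + (3)·(1) + (-2)·(1) + (3)·(-2)) / 5 = -3/5 = -0.6
  s[X_3,X_3] = ((-2)·(-2) + (4)·(4) + (-2)·(-2) + (1)·(1) + (1)·(1) + (-2)·(-2)) / 5 = 30/5 = 6
  Sample standard deviations s_i = √(s[i,i]):
  s(X_1) = √(10.1667) = 3.1885
  s(X_2) = √(5.6) = 2.3664
  s(X_3) = √(6) = 2.4495

Step 3 — r_{ij} = s_{ij} / (s_i · s_j):
  r[X_1,X_1] = 1 (diagonal).
  r[X_1,X_2] = 5.4 / (3.1885 · 2.3664) = 5.4 / 7.5454 = 0.7157
  r[X_1,X_3] = -2.6 / (3.1885 · 2.4495) = -2.6 / 7.8102 = -0.3329
  r[X_2,X_2] = 1 (diagonal).
  r[X_2,X_3] = -0.6 / (2.3664 · 2.4495) = -0.6 / 5.7966 = -0.1035
  r[X_3,X_3] = 1 (diagonal).

R is symmetric with unit diagonal. Assembling:

R = [[1, 0.7157, -0.3329],
 [0.7157, 1, -0.1035],
 [-0.3329, -0.1035, 1]]


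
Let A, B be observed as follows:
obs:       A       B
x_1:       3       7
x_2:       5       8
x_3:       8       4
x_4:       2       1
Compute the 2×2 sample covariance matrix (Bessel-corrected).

Step 1 — column means:
  mean(A) = (3 + 5 + 8 + 2) / 4 = 18/4 = 4.5
  mean(B) = (7 + 8 + 4 + 1) / 4 = 20/4 = 5

Step 2 — sample covariance S[i,j] = (1/(n-1)) · Σ_k (x_{k,i} - mean_i) · (x_{k,j} - mean_j), with n-1 = 3.
  S[A,A] = ((-1.5)·(-1.5) + (0.5)·(0.5) + (3.5)·(3.5) + (-2.5)·(-2.5)) / 3 = 21/3 = 7
  S[A,B] = ((-1.5)·(2) + (0.5)·(3) + (3.5)·(-1) + (-2.5)·(-4)) / 3 = 5/3 = 1.6667
  S[B,B] = ((2)·(2) + (3)·(3) + (-1)·(-1) + (-4)·(-4)) / 3 = 30/3 = 10

S is symmetric (S[j,i] = S[i,j]). Assembling:

S = [[7, 1.6667],
 [1.6667, 10]]


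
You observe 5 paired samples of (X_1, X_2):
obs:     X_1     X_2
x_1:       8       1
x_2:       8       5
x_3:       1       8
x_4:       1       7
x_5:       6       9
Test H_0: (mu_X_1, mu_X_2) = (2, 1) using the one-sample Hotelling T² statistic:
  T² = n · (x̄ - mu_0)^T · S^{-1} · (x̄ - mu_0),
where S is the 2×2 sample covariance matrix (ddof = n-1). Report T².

Step 1 — sample mean vector:
  mean(X_1) = (8 + 8 + 1 + 1 + 6) / 5 = 24/5 = 4.8
  mean(X_2) = (1 + 5 + 8 + 7 + 9) / 5 = 30/5 = 6
  x̄ = (4.8, 6),  deviation x̄ - mu_0 = (4.8, 6) - (2, 1) = (2.8, 5).

Step 2 — sample covariance matrix, S[i,j] = (1/(n-1)) · Σ_k (x_{k,i} - mean_i) · (x_{k,j} - mean_j), divisor n-1 = 4:
  S[X_1,X_1] = ((3.2)·(3.2) + (3.2)·(3.2) + (-3.8)·(-3.8) + (-3.8)·(-3.8) + (1.2)·(1.2)) / 4 = 50.8/4 = 12.7
  S[X_1,X_2] = ((3.2)·(-5) + (3.2)·(-1) + (-3.8)·(2) + (-3.8)·(1) + (1.2)·(3)) / 4 = -27/4 = -6.75
  S[X_2,X_2] = ((-5)·(-5) + (-1)·(-1) + (2)·(2) + (1)·(1) + (3)·(3)) / 4 = 40/4 = 10
  S = [[12.7, -6.75],
 [-6.75, 10]].

Step 3 — invert S. det(S) = 12.7·10 - (-6.75)² = 81.4375.
  S^{-1} = (1/det) · [[d, -b], [-b, a]] = [[0.1228, 0.0829],
 [0.0829, 0.1559]].

Step 4 — quadratic form (x̄ - mu_0)^T · S^{-1} · (x̄ - mu_0):
  S^{-1} · (x̄ - mu_0) = (0.7583, 1.0118),
  (x̄ - mu_0)^T · [...] = (2.8)·(0.7583) + (5)·(1.0118) = 7.1822.

Step 5 — scale by n: T² = 5 · 7.1822 = 35.911.

T² ≈ 35.911


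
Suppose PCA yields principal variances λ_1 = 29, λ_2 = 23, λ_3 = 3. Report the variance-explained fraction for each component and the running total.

Step 1 — total variance = trace(Sigma) = Σ λ_i = 29 + 23 + 3 = 55.

Step 2 — fraction explained by component i = λ_i / Σ λ:
  PC1: 29/55 = 0.5273
  PC2: 23/55 = 0.4182
  PC3: 3/55 = 0.0545

Step 3 — cumulative fraction after k components = (λ_1 + ... + λ_k) / Σ λ:
  k = 1: 29/55 = 0.5273
  k = 2: (29 + 23)/55 = 52/55 = 0.9455
  k = 3: (29 + 23 + 3)/55 = 55/55 = 1

Summary (fraction, with percent):

explained: PC1 0.5273 (52.73%), PC2 0.4182 (41.82%), PC3 0.0545 (5.45%);  cumulative: 0.5273, 0.9455, 1


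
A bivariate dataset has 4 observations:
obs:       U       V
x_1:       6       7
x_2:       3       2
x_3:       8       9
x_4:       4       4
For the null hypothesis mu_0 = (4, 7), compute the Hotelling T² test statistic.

Step 1 — sample mean vector:
  mean(U) = (6 + 3 + 8 + 4) / 4 = 21/4 = 5.25
  mean(V) = (7 + 2 + 9 + 4) / 4 = 22/4 = 5.5
  x̄ = (5.25, 5.5),  deviation x̄ - mu_0 = (5.25, 5.5) - (4, 7) = (1.25, -1.5).

Step 2 — sample covariance matrix, S[i,j] = (1/(n-1)) · Σ_k (x_{k,i} - mean_i) · (x_{k,j} - mean_j), divisor n-1 = 3:
  S[U,U] = ((0.75)·(0.75) + (-2.25)·(-2.25) + (2.75)·(2.75) + (-1.25)·(-1.25)) / 3 = 14.75/3 = 4.9167
  S[U,V] = ((0.75)·(1.5) + (-2.25)·(-3.5) + (2.75)·(3.5) + (-1.25)·(-1.5)) / 3 = 20.5/3 = 6.8333
  S[V,V] = ((1.5)·(1.5) + (-3.5)·(-3.5) + (3.5)·(3.5) + (-1.5)·(-1.5)) / 3 = 29/3 = 9.6667
  S = [[4.9167, 6.8333],
 [6.8333, 9.6667]].

Step 3 — invert S. det(S) = 4.9167·9.6667 - (6.8333)² = 0.8333.
  S^{-1} = (1/det) · [[d, -b], [-b, a]] = [[11.6, -8.2],
 [-8.2, 5.9]].

Step 4 — quadratic form (x̄ - mu_0)^T · S^{-1} · (x̄ - mu_0):
  S^{-1} · (x̄ - mu_0) = (26.8, -19.1),
  (x̄ - mu_0)^T · [...] = (1.25)·(26.8) + (-1.5)·(-19.1) = 62.15.

Step 5 — scale by n: T² = 4 · 62.15 = 248.6.

T² ≈ 248.6


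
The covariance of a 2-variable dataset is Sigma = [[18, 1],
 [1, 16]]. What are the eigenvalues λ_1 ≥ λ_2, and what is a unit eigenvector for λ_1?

Step 1 — characteristic polynomial of 2×2 Sigma:
  det(Sigma - λI) = λ² - trace · λ + det = 0.
  trace = 18 + 16 = 34, det = 18·16 - (1)² = 287.
Step 2 — discriminant:
  Δ = trace² - 4·det = 1156 - 1148 = 8.
Step 3 — eigenvalues:
  λ = (trace ± √Δ)/2 = (34 ± 2.8284)/2,
  λ_1 = 18.4142,  λ_2 = 15.5858.

Step 4 — unit eigenvector for λ_1: solve (Sigma - λ_1 I)v = 0. First row:
  (18 - 18.4142)·v_x + (1)·v_y = 0, i.e. (-0.4142)·v_x + (1)·v_y = 0,
  so v ∝ (b, λ_1 - a) = (1, 0.4142) = u.
  ||u|| = √((1)² + (0.4142)²) = √(1.1716) ≈ 1.0824,
  v_1 = u/||u|| ≈ (0.9239, 0.3827) (||v_1|| = 1).

λ_1 = 18.4142,  λ_2 = 15.5858;  v_1 ≈ (0.9239, 0.3827)


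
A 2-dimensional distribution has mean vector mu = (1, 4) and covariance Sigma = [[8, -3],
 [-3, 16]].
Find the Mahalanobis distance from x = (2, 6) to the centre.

Step 1 — centre the observation: (x - mu) = (1, 2).

Step 2 — invert Sigma. det(Sigma) = 8·16 - (-3)² = 119.
  Sigma^{-1} = (1/det) · [[d, -b], [-b, a]] = [[0.1345, 0.0252],
 [0.0252, 0.0672]].

Step 3 — form the quadratic (x - mu)^T · Sigma^{-1} · (x - mu):
  Sigma^{-1} · (x - mu) = (0.1849, 0.1597).
  (x - mu)^T · [Sigma^{-1} · (x - mu)] = (1)·(0.1849) + (2)·(0.1597) = 0.5042.

Step 4 — take square root: d = √(0.5042) ≈ 0.7101.

d(x, mu) = √(0.5042) ≈ 0.7101


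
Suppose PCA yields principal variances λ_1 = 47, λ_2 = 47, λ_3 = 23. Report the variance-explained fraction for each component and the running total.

Step 1 — total variance = trace(Sigma) = Σ λ_i = 47 + 47 + 23 = 117.

Step 2 — fraction explained by component i = λ_i / Σ λ:
  PC1: 47/117 = 0.4017
  PC2: 47/117 = 0.4017
  PC3: 23/117 = 0.1966

Step 3 — cumulative fraction after k components = (λ_1 + ... + λ_k) / Σ λ:
  k = 1: 47/117 = 0.4017
  k = 2: (47 + 47)/117 = 94/117 = 0.8034
  k = 3: (47 + 47 + 23)/117 = 117/117 = 1

Summary (fraction, with percent):

explained: PC1 0.4017 (40.17%), PC2 0.4017 (40.17%), PC3 0.1966 (19.66%);  cumulative: 0.4017, 0.8034, 1


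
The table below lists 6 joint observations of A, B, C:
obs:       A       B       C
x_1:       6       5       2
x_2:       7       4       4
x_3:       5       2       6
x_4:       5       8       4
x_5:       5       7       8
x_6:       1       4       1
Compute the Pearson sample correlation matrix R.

Step 1 — column means:
  mean(A) = (6 + 7 + 5 + 5 + 5 + 1) / 6 = 29/6 = 4.8333
  mean(B) = (5 + 4 + 2 + 8 + 7 + 4) / 6 = 30/6 = 5
  mean(C) = (2 + 4 + 6 + 4 + 8 + 1) / 6 = 25/6 = 4.1667

Step 2 — sample variances and covariances s[i,j] = (1/(n-1)) · Σ_k (x_{k,i} - mean_i) · (x_{k,j} - mean_j), with n-1 = 5:
  s[A,A] = ((1.1667)·(1.1667) + (2.1667)·(2.1667) + (0.1667)·(0.1667) + (0.1667)·(0.1667) + (0.1667)·(0.1667) + (-3.8333)·(-3.8333)) / 5 = 20.8333/5 = 4.1667
  s[A,B] = ((1.1667)·(0) + (2.1667)·(-1) + (0.1667)·(-3) + (0.1667)·(3) + (0.1667)·(2) + (-3.8333)·(-1)) / 5 = 2/5 = 0.4
  s[A,C] = ((1.1667)·(-2.1667) + (2.1667)·(-0.1667) + (0.1667)·(1.8333) + (0.1667)·(-0.1667) + (0.1667)·(3.8333) + (-3.8333)·(-3.1667)) / 5 = 10.1667/5 = 2.0333
  s[B,B] = ((0)·(0) + (-1)·(-1) + (-3)·(-3) + (3)·(3) + (2)·(2) + (-1)·(-1)) / 5 = 24/5 = 4.8
  s[B,C] = ((0)·(-2.1667) + (-1)·(-0.1667) + (-3)·(1.8333) + (3)·(-0.1667) + (2)·(3.8333) + (-1)·(-3.1667)) / 5 = 5/5 = 1
  s[C,C] = ((-2.1667)·(-2.1667) + (-0.1667)·(-0.1667) + (1.8333)·(1.8333) + (-0.1667)·(-0.1667) + (3.8333)·(3.8333) + (-3.1667)·(-3.1667)) / 5 = 32.8333/5 = 6.5667
  Sample standard deviations s_i = √(s[i,i]):
  s(A) = √(4.1667) = 2.0412
  s(B) = √(4.8) = 2.1909
  s(C) = √(6.5667) = 2.5626

Step 3 — r_{ij} = s_{ij} / (s_i · s_j):
  r[A,A] = 1 (diagonal).
  r[A,B] = 0.4 / (2.0412 · 2.1909) = 0.4 / 4.4721 = 0.0894
  r[A,C] = 2.0333 / (2.0412 · 2.5626) = 2.0333 / 5.2308 = 0.3887
  r[B,B] = 1 (diagonal).
  r[B,C] = 1 / (2.1909 · 2.5626) = 1 / 5.6143 = 0.1781
  r[C,C] = 1 (diagonal).

R is symmetric with unit diagonal. Assembling:

R = [[1, 0.0894, 0.3887],
 [0.0894, 1, 0.1781],
 [0.3887, 0.1781, 1]]


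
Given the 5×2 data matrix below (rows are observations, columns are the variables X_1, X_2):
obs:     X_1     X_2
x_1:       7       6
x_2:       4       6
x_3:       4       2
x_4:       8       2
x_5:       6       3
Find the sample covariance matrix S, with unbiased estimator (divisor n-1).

Step 1 — column means:
  mean(X_1) = (7 + 4 + 4 + 8 + 6) / 5 = 29/5 = 5.8
  mean(X_2) = (6 + 6 + 2 + 2 + 3) / 5 = 19/5 = 3.8

Step 2 — sample covariance S[i,j] = (1/(n-1)) · Σ_k (x_{k,i} - mean_i) · (x_{k,j} - mean_j), with n-1 = 4.
  S[X_1,X_1] = ((1.2)·(1.2) + (-1.8)·(-1.8) + (-1.8)·(-1.8) + (2.2)·(2.2) + (0.2)·(0.2)) / 4 = 12.8/4 = 3.2
  S[X_1,X_2] = ((1.2)·(2.2) + (-1.8)·(2.2) + (-1.8)·(-1.8) + (2.2)·(-1.8) + (0.2)·(-0.8)) / 4 = -2.2/4 = -0.55
  S[X_2,X_2] = ((2.2)·(2.2) + (2.2)·(2.2) + (-1.8)·(-1.8) + (-1.8)·(-1.8) + (-0.8)·(-0.8)) / 4 = 16.8/4 = 4.2

S is symmetric (S[j,i] = S[i,j]). Assembling:

S = [[3.2, -0.55],
 [-0.55, 4.2]]


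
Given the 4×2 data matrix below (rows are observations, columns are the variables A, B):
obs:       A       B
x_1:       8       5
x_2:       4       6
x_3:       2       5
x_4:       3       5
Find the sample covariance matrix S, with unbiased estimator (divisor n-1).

Step 1 — column means:
  mean(A) = (8 + 4 + 2 + 3) / 4 = 17/4 = 4.25
  mean(B) = (5 + 6 + 5 + 5) / 4 = 21/4 = 5.25

Step 2 — sample covariance S[i,j] = (1/(n-1)) · Σ_k (x_{k,i} - mean_i) · (x_{k,j} - mean_j), with n-1 = 3.
  S[A,A] = ((3.75)·(3.75) + (-0.25)·(-0.25) + (-2.25)·(-2.25) + (-1.25)·(-1.25)) / 3 = 20.75/3 = 6.9167
  S[A,B] = ((3.75)·(-0.25) + (-0.25)·(0.75) + (-2.25)·(-0.25) + (-1.25)·(-0.25)) / 3 = -0.25/3 = -0.0833
  S[B,B] = ((-0.25)·(-0.25) + (0.75)·(0.75) + (-0.25)·(-0.25) + (-0.25)·(-0.25)) / 3 = 0.75/3 = 0.25

S is symmetric (S[j,i] = S[i,j]). Assembling:

S = [[6.9167, -0.0833],
 [-0.0833, 0.25]]


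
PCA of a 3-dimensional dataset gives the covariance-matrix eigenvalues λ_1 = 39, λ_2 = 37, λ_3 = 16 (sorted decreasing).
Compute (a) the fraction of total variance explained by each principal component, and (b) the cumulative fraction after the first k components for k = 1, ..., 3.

Step 1 — total variance = trace(Sigma) = Σ λ_i = 39 + 37 + 16 = 92.

Step 2 — fraction explained by component i = λ_i / Σ λ:
  PC1: 39/92 = 0.4239
  PC2: 37/92 = 0.4022
  PC3: 16/92 = 0.1739

Step 3 — cumulative fraction after k components = (λ_1 + ... + λ_k) / Σ λ:
  k = 1: 39/92 = 0.4239
  k = 2: (39 + 37)/92 = 76/92 = 0.8261
  k = 3: (39 + 37 + 16)/92 = 92/92 = 1

Summary (fraction, with percent):

explained: PC1 0.4239 (42.39%), PC2 0.4022 (40.22%), PC3 0.1739 (17.39%);  cumulative: 0.4239, 0.8261, 1


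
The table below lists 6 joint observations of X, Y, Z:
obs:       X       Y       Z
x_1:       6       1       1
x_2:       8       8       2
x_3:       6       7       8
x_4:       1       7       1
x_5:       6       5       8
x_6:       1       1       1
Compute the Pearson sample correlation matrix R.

Step 1 — column means:
  mean(X) = (6 + 8 + 6 + 1 + 6 + 1) / 6 = 28/6 = 4.6667
  mean(Y) = (1 + 8 + 7 + 7 + 5 + 1) / 6 = 29/6 = 4.8333
  mean(Z) = (1 + 2 + 8 + 1 + 8 + 1) / 6 = 21/6 = 3.5

Step 2 — sample variances and covariances s[i,j] = (1/(n-1)) · Σ_k (x_{k,i} - mean_i) · (x_{k,j} - mean_j), with n-1 = 5:
  s[X,X] = ((1.3333)·(1.3333) + (3.3333)·(3.3333) + (1.3333)·(1.3333) + (-3.6667)·(-3.6667) + (1.3333)·(1.3333) + (-3.6667)·(-3.6667)) / 5 = 43.3333/5 = 8.6667
  s[X,Y] = ((1.3333)·(-3.8333) + (3.3333)·(3.1667) + (1.3333)·(2.1667) + (-3.6667)·(2.1667) + (1.3333)·(0.1667) + (-3.6667)·(-3.8333)) / 5 = 14.6667/5 = 2.9333
  s[X,Z] = ((1.3333)·(-2.5) + (3.3333)·(-1.5) + (1.3333)·(4.5) + (-3.6667)·(-2.5) + (1.3333)·(4.5) + (-3.6667)·(-2.5)) / 5 = 22/5 = 4.4
  s[Y,Y] = ((-3.8333)·(-3.8333) + (3.1667)·(3.1667) + (2.1667)·(2.1667) + (2.1667)·(2.1667) + (0.1667)·(0.1667) + (-3.8333)·(-3.8333)) / 5 = 48.8333/5 = 9.7667
  s[Y,Z] = ((-3.8333)·(-2.5) + (3.1667)·(-1.5) + (2.1667)·(4.5) + (2.1667)·(-2.5) + (0.1667)·(4.5) + (-3.8333)·(-2.5)) / 5 = 19.5/5 = 3.9
  s[Z,Z] = ((-2.5)·(-2.5) + (-1.5)·(-1.5) + (4.5)·(4.5) + (-2.5)·(-2.5) + (4.5)·(4.5) + (-2.5)·(-2.5)) / 5 = 61.5/5 = 12.3
  Sample standard deviations s_i = √(s[i,i]):
  s(X) = √(8.6667) = 2.9439
  s(Y) = √(9.7667) = 3.1252
  s(Z) = √(12.3) = 3.5071

Step 3 — r_{ij} = s_{ij} / (s_i · s_j):
  r[X,X] = 1 (diagonal).
  r[X,Y] = 2.9333 / (2.9439 · 3.1252) = 2.9333 / 9.2002 = 0.3188
  r[X,Z] = 4.4 / (2.9439 · 3.5071) = 4.4 / 10.3247 = 0.4262
  r[Y,Y] = 1 (diagonal).
  r[Y,Z] = 3.9 / (3.1252 · 3.5071) = 3.9 / 10.9604 = 0.3558
  r[Z,Z] = 1 (diagonal).

R is symmetric with unit diagonal. Assembling:

R = [[1, 0.3188, 0.4262],
 [0.3188, 1, 0.3558],
 [0.4262, 0.3558, 1]]


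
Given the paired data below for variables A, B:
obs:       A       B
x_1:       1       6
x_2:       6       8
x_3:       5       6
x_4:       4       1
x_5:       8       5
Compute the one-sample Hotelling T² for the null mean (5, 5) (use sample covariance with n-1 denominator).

Step 1 — sample mean vector:
  mean(A) = (1 + 6 + 5 + 4 + 8) / 5 = 24/5 = 4.8
  mean(B) = (6 + 8 + 6 + 1 + 5) / 5 = 26/5 = 5.2
  x̄ = (4.8, 5.2),  deviation x̄ - mu_0 = (4.8, 5.2) - (5, 5) = (-0.2, 0.2).

Step 2 — sample covariance matrix, S[i,j] = (1/(n-1)) · Σ_k (x_{k,i} - mean_i) · (x_{k,j} - mean_j), divisor n-1 = 4:
  S[A,A] = ((-3.8)·(-3.8) + (1.2)·(1.2) + (0.2)·(0.2) + (-0.8)·(-0.8) + (3.2)·(3.2)) / 4 = 26.8/4 = 6.7
  S[A,B] = ((-3.8)·(0.8) + (1.2)·(2.8) + (0.2)·(0.8) + (-0.8)·(-4.2) + (3.2)·(-0.2)) / 4 = 3.2/4 = 0.8
  S[B,B] = ((0.8)·(0.8) + (2.8)·(2.8) + (0.8)·(0.8) + (-4.2)·(-4.2) + (-0.2)·(-0.2)) / 4 = 26.8/4 = 6.7
  S = [[6.7, 0.8],
 [0.8, 6.7]].

Step 3 — invert S. det(S) = 6.7·6.7 - (0.8)² = 44.25.
  S^{-1} = (1/det) · [[d, -b], [-b, a]] = [[0.1514, -0.0181],
 [-0.0181, 0.1514]].

Step 4 — quadratic form (x̄ - mu_0)^T · S^{-1} · (x̄ - mu_0):
  S^{-1} · (x̄ - mu_0) = (-0.0339, 0.0339),
  (x̄ - mu_0)^T · [...] = (-0.2)·(-0.0339) + (0.2)·(0.0339) = 0.0136.

Step 5 — scale by n: T² = 5 · 0.0136 = 0.0678.

T² ≈ 0.0678


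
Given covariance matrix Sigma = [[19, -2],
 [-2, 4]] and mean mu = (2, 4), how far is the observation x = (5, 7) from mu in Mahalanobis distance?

Step 1 — centre the observation: (x - mu) = (3, 3).

Step 2 — invert Sigma. det(Sigma) = 19·4 - (-2)² = 72.
  Sigma^{-1} = (1/det) · [[d, -b], [-b, a]] = [[0.0556, 0.0278],
 [0.0278, 0.2639]].

Step 3 — form the quadratic (x - mu)^T · Sigma^{-1} · (x - mu):
  Sigma^{-1} · (x - mu) = (0.25, 0.875).
  (x - mu)^T · [Sigma^{-1} · (x - mu)] = (3)·(0.25) + (3)·(0.875) = 3.375.

Step 4 — take square root: d = √(3.375) ≈ 1.8371.

d(x, mu) = √(3.375) ≈ 1.8371


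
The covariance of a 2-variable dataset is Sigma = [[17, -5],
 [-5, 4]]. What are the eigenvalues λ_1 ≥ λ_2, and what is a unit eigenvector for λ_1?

Step 1 — characteristic polynomial of 2×2 Sigma:
  det(Sigma - λI) = λ² - trace · λ + det = 0.
  trace = 17 + 4 = 21, det = 17·4 - (-5)² = 43.
Step 2 — discriminant:
  Δ = trace² - 4·det = 441 - 172 = 269.
Step 3 — eigenvalues:
  λ = (trace ± √Δ)/2 = (21 ± 16.4012)/2,
  λ_1 = 18.7006,  λ_2 = 2.2994.

Step 4 — unit eigenvector for λ_1: solve (Sigma - λ_1 I)v = 0. First row:
  (17 - 18.7006)·v_x + (-5)·v_y = 0, i.e. (-1.7006)·v_x + (-5)·v_y = 0,
  so v ∝ (b, λ_1 - a) = (-5, 1.7006); multiply by -1 so the first entry is positive: u = (5, -1.7006).
  ||u|| = √((5)² + (-1.7006)²) = √(27.8921) ≈ 5.2813,
  v_1 = u/||u|| ≈ (0.9467, -0.322) (||v_1|| = 1).

λ_1 = 18.7006,  λ_2 = 2.2994;  v_1 ≈ (0.9467, -0.322)


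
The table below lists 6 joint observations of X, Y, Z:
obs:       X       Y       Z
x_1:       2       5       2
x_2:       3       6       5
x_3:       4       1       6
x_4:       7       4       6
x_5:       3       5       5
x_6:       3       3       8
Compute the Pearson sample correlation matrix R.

Step 1 — column means:
  mean(X) = (2 + 3 + 4 + 7 + 3 + 3) / 6 = 22/6 = 3.6667
  mean(Y) = (5 + 6 + 1 + 4 + 5 + 3) / 6 = 24/6 = 4
  mean(Z) = (2 + 5 + 6 + 6 + 5 + 8) / 6 = 32/6 = 5.3333

Step 2 — sample variances and covariances s[i,j] = (1/(n-1)) · Σ_k (x_{k,i} - mean_i) · (x_{k,j} - mean_j), with n-1 = 5:
  s[X,X] = ((-1.6667)·(-1.6667) + (-0.6667)·(-0.6667) + (0.3333)·(0.3333) + (3.3333)·(3.3333) + (-0.6667)·(-0.6667) + (-0.6667)·(-0.6667)) / 5 = 15.3333/5 = 3.0667
  s[X,Y] = ((-1.6667)·(1) + (-0.6667)·(2) + (0.3333)·(-3) + (3.3333)·(0) + (-0.6667)·(1) + (-0.6667)·(-1)) / 5 = -4/5 = -0.8
  s[X,Z] = ((-1.6667)·(-3.3333) + (-0.6667)·(-0.3333) + (0.3333)·(0.6667) + (3.3333)·(0.6667) + (-0.6667)·(-0.3333) + (-0.6667)·(2.6667)) / 5 = 6.6667/5 = 1.3333
  s[Y,Y] = ((1)·(1) + (2)·(2) + (-3)·(-3) + (0)·(0) + (1)·(1) + (-1)·(-1)) / 5 = 16/5 = 3.2
  s[Y,Z] = ((1)·(-3.3333) + (2)·(-0.3333) + (-3)·(0.6667) + (0)·(0.6667) + (1)·(-0.3333) + (-1)·(2.6667)) / 5 = -9/5 = -1.8
  s[Z,Z] = ((-3.3333)·(-3.3333) + (-0.3333)·(-0.3333) + (0.6667)·(0.6667) + (0.6667)·(0.6667) + (-0.3333)·(-0.3333) + (2.6667)·(2.6667)) / 5 = 19.3333/5 = 3.8667
  Sample standard deviations s_i = √(s[i,i]):
  s(X) = √(3.0667) = 1.7512
  s(Y) = √(3.2) = 1.7889
  s(Z) = √(3.8667) = 1.9664

Step 3 — r_{ij} = s_{ij} / (s_i · s_j):
  r[X,X] = 1 (diagonal).
  r[X,Y] = -0.8 / (1.7512 · 1.7889) = -0.8 / 3.1326 = -0.2554
  r[X,Z] = 1.3333 / (1.7512 · 1.9664) = 1.3333 / 3.4435 = 0.3872
  r[Y,Y] = 1 (diagonal).
  r[Y,Z] = -1.8 / (1.7889 · 1.9664) = -1.8 / 3.5176 = -0.5117
  r[Z,Z] = 1 (diagonal).

R is symmetric with unit diagonal. Assembling:

R = [[1, -0.2554, 0.3872],
 [-0.2554, 1, -0.5117],
 [0.3872, -0.5117, 1]]


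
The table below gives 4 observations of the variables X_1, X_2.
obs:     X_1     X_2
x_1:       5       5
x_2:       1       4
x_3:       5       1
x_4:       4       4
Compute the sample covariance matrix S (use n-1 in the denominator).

Step 1 — column means:
  mean(X_1) = (5 + 1 + 5 + 4) / 4 = 15/4 = 3.75
  mean(X_2) = (5 + 4 + 1 + 4) / 4 = 14/4 = 3.5

Step 2 — sample covariance S[i,j] = (1/(n-1)) · Σ_k (x_{k,i} - mean_i) · (x_{k,j} - mean_j), with n-1 = 3.
  S[X_1,X_1] = ((1.25)·(1.25) + (-2.75)·(-2.75) + (1.25)·(1.25) + (0.25)·(0.25)) / 3 = 10.75/3 = 3.5833
  S[X_1,X_2] = ((1.25)·(1.5) + (-2.75)·(0.5) + (1.25)·(-2.5) + (0.25)·(0.5)) / 3 = -2.5/3 = -0.8333
  S[X_2,X_2] = ((1.5)·(1.5) + (0.5)·(0.5) + (-2.5)·(-2.5) + (0.5)·(0.5)) / 3 = 9/3 = 3

S is symmetric (S[j,i] = S[i,j]). Assembling:

S = [[3.5833, -0.8333],
 [-0.8333, 3]]


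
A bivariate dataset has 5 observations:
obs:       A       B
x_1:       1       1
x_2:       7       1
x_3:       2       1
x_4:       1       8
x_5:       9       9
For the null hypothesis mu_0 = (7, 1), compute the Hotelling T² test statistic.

Step 1 — sample mean vector:
  mean(A) = (1 + 7 + 2 + 1 + 9) / 5 = 20/5 = 4
  mean(B) = (1 + 1 + 1 + 8 + 9) / 5 = 20/5 = 4
  x̄ = (4, 4),  deviation x̄ - mu_0 = (4, 4) - (7, 1) = (-3, 3).

Step 2 — sample covariance matrix, S[i,j] = (1/(n-1)) · Σ_k (x_{k,i} - mean_i) · (x_{k,j} - mean_j), divisor n-1 = 4:
  S[A,A] = ((-3)·(-3) + (3)·(3) + (-2)·(-2) + (-3)·(-3) + (5)·(5)) / 4 = 56/4 = 14
  S[A,B] = ((-3)·(-3) + (3)·(-3) + (-2)·(-3) + (-3)·(4) + (5)·(5)) / 4 = 19/4 = 4.75
  S[B,B] = ((-3)·(-3) + (-3)·(-3) + (-3)·(-3) + (4)·(4) + (5)·(5)) / 4 = 68/4 = 17
  S = [[14, 4.75],
 [4.75, 17]].

Step 3 — invert S. det(S) = 14·17 - (4.75)² = 215.4375.
  S^{-1} = (1/det) · [[d, -b], [-b, a]] = [[0.0789, -0.022],
 [-0.022, 0.065]].

Step 4 — quadratic form (x̄ - mu_0)^T · S^{-1} · (x̄ - mu_0):
  S^{-1} · (x̄ - mu_0) = (-0.3029, 0.2611),
  (x̄ - mu_0)^T · [...] = (-3)·(-0.3029) + (3)·(0.2611) = 1.6919.

Step 5 — scale by n: T² = 5 · 1.6919 = 8.4595.

T² ≈ 8.4595


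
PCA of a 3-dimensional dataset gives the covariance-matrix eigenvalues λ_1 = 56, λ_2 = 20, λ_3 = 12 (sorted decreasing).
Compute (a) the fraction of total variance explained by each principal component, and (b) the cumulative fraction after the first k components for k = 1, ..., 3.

Step 1 — total variance = trace(Sigma) = Σ λ_i = 56 + 20 + 12 = 88.

Step 2 — fraction explained by component i = λ_i / Σ λ:
  PC1: 56/88 = 0.6364
  PC2: 20/88 = 0.2273
  PC3: 12/88 = 0.1364

Step 3 — cumulative fraction after k components = (λ_1 + ... + λ_k) / Σ λ:
  k = 1: 56/88 = 0.6364
  k = 2: (56 + 20)/88 = 76/88 = 0.8636
  k = 3: (56 + 20 + 12)/88 = 88/88 = 1

Summary (fraction, with percent):

explained: PC1 0.6364 (63.64%), PC2 0.2273 (22.73%), PC3 0.1364 (13.64%);  cumulative: 0.6364, 0.8636, 1


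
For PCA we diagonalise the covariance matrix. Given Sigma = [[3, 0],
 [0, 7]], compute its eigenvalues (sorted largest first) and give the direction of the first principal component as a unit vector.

Step 1 — characteristic polynomial of 2×2 Sigma:
  det(Sigma - λI) = λ² - trace · λ + det = 0.
  trace = 3 + 7 = 10, det = 3·7 - (0)² = 21.
Step 2 — discriminant:
  Δ = trace² - 4·det = 100 - 84 = 16.
Step 3 — eigenvalues:
  λ = (trace ± √Δ)/2 = (10 ± 4)/2,
  λ_1 = 7,  λ_2 = 3.

Step 4 — unit eigenvector for λ_1: Sigma is diagonal, so its eigenvectors are the coordinate axes. λ_1 = 7 is the diagonal entry on the second coordinate axis, hence
  v_1 = (0, 1) (||v_1|| = 1).

λ_1 = 7,  λ_2 = 3;  v_1 ≈ (0, 1)


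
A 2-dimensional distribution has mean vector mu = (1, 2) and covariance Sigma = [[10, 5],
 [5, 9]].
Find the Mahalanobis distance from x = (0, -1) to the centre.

Step 1 — centre the observation: (x - mu) = (-1, -3).

Step 2 — invert Sigma. det(Sigma) = 10·9 - (5)² = 65.
  Sigma^{-1} = (1/det) · [[d, -b], [-b, a]] = [[0.1385, -0.0769],
 [-0.0769, 0.1538]].

Step 3 — form the quadratic (x - mu)^T · Sigma^{-1} · (x - mu):
  Sigma^{-1} · (x - mu) = (0.0923, -0.3846).
  (x - mu)^T · [Sigma^{-1} · (x - mu)] = (-1)·(0.0923) + (-3)·(-0.3846) = 1.0615.

Step 4 — take square root: d = √(1.0615) ≈ 1.0303.

d(x, mu) = √(1.0615) ≈ 1.0303


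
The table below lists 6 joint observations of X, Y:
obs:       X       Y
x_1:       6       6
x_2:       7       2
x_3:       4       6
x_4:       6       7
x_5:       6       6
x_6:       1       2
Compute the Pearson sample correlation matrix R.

Step 1 — column means:
  mean(X) = (6 + 7 + 4 + 6 + 6 + 1) / 6 = 30/6 = 5
  mean(Y) = (6 + 2 + 6 + 7 + 6 + 2) / 6 = 29/6 = 4.8333

Step 2 — sample variances and covariances s[i,j] = (1/(n-1)) · Σ_k (x_{k,i} - mean_i) · (x_{k,j} - mean_j), with n-1 = 5:
  s[X,X] = ((1)·(1) + (2)·(2) + (-1)·(-1) + (1)·(1) + (1)·(1) + (-4)·(-4)) / 5 = 24/5 = 4.8
  s[X,Y] = ((1)·(1.1667) + (2)·(-2.8333) + (-1)·(1.1667) + (1)·(2.1667) + (1)·(1.1667) + (-4)·(-2.8333)) / 5 = 9/5 = 1.8
  s[Y,Y] = ((1.1667)·(1.1667) + (-2.8333)·(-2.8333) + (1.1667)·(1.1667) + (2.1667)·(2.1667) + (1.1667)·(1.1667) + (-2.8333)·(-2.8333)) / 5 = 24.8333/5 = 4.9667
  Sample standard deviations s_i = √(s[i,i]):
  s(X) = √(4.8) = 2.1909
  s(Y) = √(4.9667) = 2.2286

Step 3 — r_{ij} = s_{ij} / (s_i · s_j):
  r[X,X] = 1 (diagonal).
  r[X,Y] = 1.8 / (2.1909 · 2.2286) = 1.8 / 4.8826 = 0.3687
  r[Y,Y] = 1 (diagonal).

R is symmetric with unit diagonal. Assembling:

R = [[1, 0.3687],
 [0.3687, 1]]


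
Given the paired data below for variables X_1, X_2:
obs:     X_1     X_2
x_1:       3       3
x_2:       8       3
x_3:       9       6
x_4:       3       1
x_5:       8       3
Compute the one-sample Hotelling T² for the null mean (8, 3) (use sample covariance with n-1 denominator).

Step 1 — sample mean vector:
  mean(X_1) = (3 + 8 + 9 + 3 + 8) / 5 = 31/5 = 6.2
  mean(X_2) = (3 + 3 + 6 + 1 + 3) / 5 = 16/5 = 3.2
  x̄ = (6.2, 3.2),  deviation x̄ - mu_0 = (6.2, 3.2) - (8, 3) = (-1.8, 0.2).

Step 2 — sample covariance matrix, S[i,j] = (1/(n-1)) · Σ_k (x_{k,i} - mean_i) · (x_{k,j} - mean_j), divisor n-1 = 4:
  S[X_1,X_1] = ((-3.2)·(-3.2) + (1.8)·(1.8) + (2.8)·(2.8) + (-3.2)·(-3.2) + (1.8)·(1.8)) / 4 = 34.8/4 = 8.7
  S[X_1,X_2] = ((-3.2)·(-0.2) + (1.8)·(-0.2) + (2.8)·(2.8) + (-3.2)·(-2.2) + (1.8)·(-0.2)) / 4 = 14.8/4 = 3.7
  S[X_2,X_2] = ((-0.2)·(-0.2) + (-0.2)·(-0.2) + (2.8)·(2.8) + (-2.2)·(-2.2) + (-0.2)·(-0.2)) / 4 = 12.8/4 = 3.2
  S = [[8.7, 3.7],
 [3.7, 3.2]].

Step 3 — invert S. det(S) = 8.7·3.2 - (3.7)² = 14.15.
  S^{-1} = (1/det) · [[d, -b], [-b, a]] = [[0.2261, -0.2615],
 [-0.2615, 0.6148]].

Step 4 — quadratic form (x̄ - mu_0)^T · S^{-1} · (x̄ - mu_0):
  S^{-1} · (x̄ - mu_0) = (-0.4594, 0.5936),
  (x̄ - mu_0)^T · [...] = (-1.8)·(-0.4594) + (0.2)·(0.5936) = 0.9456.

Step 5 — scale by n: T² = 5 · 0.9456 = 4.7279.

T² ≈ 4.7279


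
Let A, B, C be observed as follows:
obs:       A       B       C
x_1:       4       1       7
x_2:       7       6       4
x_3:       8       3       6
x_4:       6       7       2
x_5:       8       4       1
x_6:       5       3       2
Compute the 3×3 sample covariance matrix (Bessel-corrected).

Step 1 — column means:
  mean(A) = (4 + 7 + 8 + 6 + 8 + 5) / 6 = 38/6 = 6.3333
  mean(B) = (1 + 6 + 3 + 7 + 4 + 3) / 6 = 24/6 = 4
  mean(C) = (7 + 4 + 6 + 2 + 1 + 2) / 6 = 22/6 = 3.6667

Step 2 — sample covariance S[i,j] = (1/(n-1)) · Σ_k (x_{k,i} - mean_i) · (x_{k,j} - mean_j), with n-1 = 5.
  S[A,A] = ((-2.3333)·(-2.3333) + (0.6667)·(0.6667) + (1.6667)·(1.6667) + (-0.3333)·(-0.3333) + (1.6667)·(1.6667) + (-1.3333)·(-1.3333)) / 5 = 13.3333/5 = 2.6667
  S[A,B] = ((-2.3333)·(-3) + (0.6667)·(2) + (1.6667)·(-1) + (-0.3333)·(3) + (1.6667)·(0) + (-1.3333)·(-1)) / 5 = 7/5 = 1.4
  S[A,C] = ((-2.3333)·(3.3333) + (0.6667)·(0.3333) + (1.6667)·(2.3333) + (-0.3333)·(-1.6667) + (1.6667)·(-2.6667) + (-1.3333)·(-1.6667)) / 5 = -5.3333/5 = -1.0667
  S[B,B] = ((-3)·(-3) + (2)·(2) + (-1)·(-1) + (3)·(3) + (0)·(0) + (-1)·(-1)) / 5 = 24/5 = 4.8
  S[B,C] = ((-3)·(3.3333) + (2)·(0.3333) + (-1)·(2.3333) + (3)·(-1.6667) + (0)·(-2.6667) + (-1)·(-1.6667)) / 5 = -15/5 = -3
  S[C,C] = ((3.3333)·(3.3333) + (0.3333)·(0.3333) + (2.3333)·(2.3333) + (-1.6667)·(-1.6667) + (-2.6667)·(-2.6667) + (-1.6667)·(-1.6667)) / 5 = 29.3333/5 = 5.8667

S is symmetric (S[j,i] = S[i,j]). Assembling:

S = [[2.6667, 1.4, -1.0667],
 [1.4, 4.8, -3],
 [-1.0667, -3, 5.8667]]
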